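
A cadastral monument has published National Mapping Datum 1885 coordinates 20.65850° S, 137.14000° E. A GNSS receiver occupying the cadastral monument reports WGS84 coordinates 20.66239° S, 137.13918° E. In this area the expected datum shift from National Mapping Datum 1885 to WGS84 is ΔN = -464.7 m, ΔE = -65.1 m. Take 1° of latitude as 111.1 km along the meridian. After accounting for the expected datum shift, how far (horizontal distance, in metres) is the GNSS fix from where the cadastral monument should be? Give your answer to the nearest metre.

Observed coordinate differences: Δφ = -0.00389°, Δλ = -0.00082°.
Converting to metres (1° lat = 111100 m, cos φ = 0.935700): observed ΔN = -432.2 m, observed ΔE = -85.2 m.
Subtracting the expected shift leaves a residual of -432.2 − (-464.7) = 32.5 m north and -85.2 − (-65.1) = -20.1 m east.
Residual distance = √(32.5² + (-20.1)²) = 38.3 m.

38 m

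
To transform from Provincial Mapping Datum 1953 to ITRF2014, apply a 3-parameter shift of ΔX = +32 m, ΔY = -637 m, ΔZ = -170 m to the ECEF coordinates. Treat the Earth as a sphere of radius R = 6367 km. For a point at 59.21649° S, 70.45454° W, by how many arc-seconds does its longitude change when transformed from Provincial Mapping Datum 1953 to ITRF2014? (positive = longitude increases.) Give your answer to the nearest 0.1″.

Δλ = -11.6″

sin φ = -0.859107, cos φ = 0.511796, sin λ = -0.942376, cos λ = 0.334555.
East component: ΔE = −sin λ·ΔX + cos λ·ΔY = −(-0.942376)(32) + (0.334555)(-637) = -182.96 m.
1° of latitude spans πR/180 = 111125 m; at latitude φ, 1° of longitude spans that × cos φ = 56873.3 m, so Δλ = -182.96 / 56873.3 × 3600 = -11.581″.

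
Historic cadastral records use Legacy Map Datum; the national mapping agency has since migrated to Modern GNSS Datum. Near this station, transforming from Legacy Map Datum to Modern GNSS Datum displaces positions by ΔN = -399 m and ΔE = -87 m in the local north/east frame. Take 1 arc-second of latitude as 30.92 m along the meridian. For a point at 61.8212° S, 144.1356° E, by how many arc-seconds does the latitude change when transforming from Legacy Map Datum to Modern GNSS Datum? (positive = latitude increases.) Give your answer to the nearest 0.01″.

1″ of latitude = 30.92 m, so Δφ = -399.0 / 30.92 = -12.904″.

Δφ = -12.90″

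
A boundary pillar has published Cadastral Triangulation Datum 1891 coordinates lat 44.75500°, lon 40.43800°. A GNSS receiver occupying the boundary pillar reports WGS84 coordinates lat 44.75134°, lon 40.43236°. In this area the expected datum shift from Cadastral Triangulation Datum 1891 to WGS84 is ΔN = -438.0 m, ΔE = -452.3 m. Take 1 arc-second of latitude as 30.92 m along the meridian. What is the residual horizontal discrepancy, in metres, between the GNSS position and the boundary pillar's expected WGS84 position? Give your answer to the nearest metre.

Observed coordinate differences: Δφ = -0.00366°, Δλ = -0.00564°.
Converting to metres (1° lat = 111312 m, cos φ = 0.710124): observed ΔN = -407.4 m, observed ΔE = -445.8 m.
Subtracting the expected shift leaves a residual of -407.4 − (-438.0) = 30.6 m north and -445.8 − (-452.3) = 6.5 m east.
Residual distance = √(30.6² + 6.5²) = 31.3 m.

31 m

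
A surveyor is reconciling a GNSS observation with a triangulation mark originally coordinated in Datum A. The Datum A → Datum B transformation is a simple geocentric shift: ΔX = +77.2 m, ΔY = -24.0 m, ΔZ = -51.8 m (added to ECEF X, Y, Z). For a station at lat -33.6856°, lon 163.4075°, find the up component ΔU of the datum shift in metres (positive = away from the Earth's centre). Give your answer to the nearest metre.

ΔU = -39 m

The local up (radial) axis is (cos φ cos λ, cos φ sin λ, sin φ), giving ΔU = -61.563 − 5.703 + 28.730 = -38.54 m.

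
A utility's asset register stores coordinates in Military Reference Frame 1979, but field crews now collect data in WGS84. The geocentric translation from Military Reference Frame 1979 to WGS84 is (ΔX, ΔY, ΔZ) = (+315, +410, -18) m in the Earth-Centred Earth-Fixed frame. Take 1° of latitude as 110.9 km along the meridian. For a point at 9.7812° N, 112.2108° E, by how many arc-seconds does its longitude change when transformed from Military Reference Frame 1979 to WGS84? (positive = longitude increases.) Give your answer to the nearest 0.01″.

sin φ = 0.169886, cos φ = 0.985464, sin λ = 0.925799, cos λ = -0.378015.
East component: ΔE = −sin λ·ΔX + cos λ·ΔY = −(0.925799)(315) + (-0.378015)(410) = -446.61 m.
1° of latitude spans 110900 m; at latitude φ, 1° of longitude spans that × cos φ = 109287.9 m, so Δλ = -446.61 / 109287.9 × 3600 = -14.712″.

Δλ = -14.71″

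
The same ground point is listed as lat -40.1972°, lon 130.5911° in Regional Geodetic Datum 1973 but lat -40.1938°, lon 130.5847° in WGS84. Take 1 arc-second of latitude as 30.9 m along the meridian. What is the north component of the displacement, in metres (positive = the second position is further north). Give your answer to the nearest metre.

Δφ = -40.1938° − -40.1972° = +0.0034°; Δλ = 130.5847° − 130.5911° = -0.0064°.
1° of latitude = 3600 × 30.90 = 111240 m.
ΔN = Δφ × 111240 = 378.2 m; ΔE = Δλ × 111240 × cos(-40.1972°) = -0.0064 × 111240 × 0.763828 = -543.8 m.

ΔN = 378 m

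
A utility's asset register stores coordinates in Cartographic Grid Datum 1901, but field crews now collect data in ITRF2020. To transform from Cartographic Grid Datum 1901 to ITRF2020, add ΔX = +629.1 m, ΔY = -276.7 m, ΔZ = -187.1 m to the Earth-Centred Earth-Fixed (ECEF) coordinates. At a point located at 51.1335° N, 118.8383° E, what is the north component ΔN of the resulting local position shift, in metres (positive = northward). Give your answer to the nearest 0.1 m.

The local north axis is (−sin φ cos λ, −sin φ sin λ, cos φ), giving ΔN = 236.261 + 188.723 − 117.407 = 307.58 m.

ΔN = 307.6 m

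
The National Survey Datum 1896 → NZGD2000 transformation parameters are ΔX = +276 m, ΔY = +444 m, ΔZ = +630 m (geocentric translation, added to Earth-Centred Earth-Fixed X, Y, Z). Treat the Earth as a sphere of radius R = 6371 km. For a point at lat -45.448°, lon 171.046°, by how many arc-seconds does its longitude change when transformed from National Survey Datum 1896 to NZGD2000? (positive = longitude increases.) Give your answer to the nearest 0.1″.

sin φ = -0.712614, cos φ = 0.701556, sin λ = 0.155641, cos λ = -0.987814.
East component: ΔE = −sin λ·ΔX + cos λ·ΔY = −(0.155641)(276) + (-0.987814)(444) = -481.55 m.
1° of latitude spans πR/180 = 111195 m; at latitude φ, 1° of longitude spans that × cos φ = 78009.5 m, so Δλ = -481.55 / 78009.5 × 3600 = -22.223″.

Δλ = -22.2″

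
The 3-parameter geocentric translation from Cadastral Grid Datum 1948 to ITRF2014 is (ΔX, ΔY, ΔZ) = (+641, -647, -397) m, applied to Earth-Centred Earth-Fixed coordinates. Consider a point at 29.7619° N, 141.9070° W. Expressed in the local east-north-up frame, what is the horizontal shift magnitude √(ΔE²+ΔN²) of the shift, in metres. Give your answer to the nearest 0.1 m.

950.7 m

The local east axis at (φ, λ) is (−sin λ, cos λ, 0), so ΔE = −sin(-141.9070°)·641 + cos(-141.9070°)·(-647) = 904.65 m.
The local north axis is (−sin φ cos λ, −sin φ sin λ, cos φ), giving ΔN = 250.419 − 198.142 − 344.634 = -292.36 m.
Horizontal magnitude = √(ΔE² + ΔN²) = √(904.65² + (-292.36)²) = 950.72 m.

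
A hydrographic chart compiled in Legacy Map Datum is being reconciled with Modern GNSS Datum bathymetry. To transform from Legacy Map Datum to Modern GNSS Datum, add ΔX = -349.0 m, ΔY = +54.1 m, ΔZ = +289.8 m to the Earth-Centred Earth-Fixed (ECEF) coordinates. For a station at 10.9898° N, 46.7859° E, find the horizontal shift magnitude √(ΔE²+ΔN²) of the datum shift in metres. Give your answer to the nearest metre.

435 m

At φ = 10.9898°, λ = 46.7859°: sin φ = 0.190634, cos φ = 0.981661, sin λ = 0.728800, cos λ = 0.684726.
ΔE = −sin λ·ΔX + cos λ·ΔY = −(0.728800)·(-349.0) + (0.684726)·(54.1) = 291.39 m.
ΔN = −sin φ cos λ·ΔX − sin φ sin λ·ΔY + cos φ·ΔZ = −(0.190634)(0.684726)(-349.0) − (0.190634)(0.728800)(54.1) + (0.981661)(289.8) = 322.52 m.
Horizontal magnitude = √(ΔE² + ΔN²) = √(291.39² + 322.52²) = 434.66 m.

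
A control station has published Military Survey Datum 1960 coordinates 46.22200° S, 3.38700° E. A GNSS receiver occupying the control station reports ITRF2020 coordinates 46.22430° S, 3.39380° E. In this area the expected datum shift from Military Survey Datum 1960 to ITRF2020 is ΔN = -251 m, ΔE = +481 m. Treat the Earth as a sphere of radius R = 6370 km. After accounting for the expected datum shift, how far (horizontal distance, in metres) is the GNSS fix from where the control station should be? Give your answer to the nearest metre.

42 m

Observed coordinate differences: Δφ = -0.00230°, Δλ = +0.00680°.
Converting to metres (1° lat = 111177 m, cos φ = 0.691866): observed ΔN = -255.7 m, observed ΔE = 523.1 m.
Subtracting the expected shift leaves a residual of -255.7 − (-251) = -4.7 m north and 523.1 − (481) = 42.1 m east.
Residual distance = √((-4.7)² + 42.1²) = 42.3 m.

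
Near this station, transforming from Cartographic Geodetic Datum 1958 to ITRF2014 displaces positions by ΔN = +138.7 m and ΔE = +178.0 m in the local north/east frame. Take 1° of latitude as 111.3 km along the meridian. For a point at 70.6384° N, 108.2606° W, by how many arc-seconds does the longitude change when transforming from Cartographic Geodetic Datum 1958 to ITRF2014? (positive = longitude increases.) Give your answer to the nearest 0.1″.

Δλ = 17.4″

At latitude 70.6384°, cos φ = 0.331529.
1° of longitude at this latitude = 111.3 × cos φ = 36.90 km, so Δλ = 178.0 / 36899.2 = 0.0048240° = 17.366″.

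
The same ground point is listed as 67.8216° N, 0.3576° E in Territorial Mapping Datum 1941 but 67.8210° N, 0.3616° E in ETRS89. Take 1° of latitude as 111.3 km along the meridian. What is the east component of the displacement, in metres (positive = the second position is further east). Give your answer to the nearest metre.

Δφ = 67.8210° − 67.8216° = -0.0006°; Δλ = 0.3616° − 0.3576° = +0.0040°.
ΔN = Δφ × 111300 = -66.8 m; ΔE = Δλ × 111300 × cos(67.8216°) = +0.0040 × 111300 × 0.377492 = 168.1 m.

ΔE = 168 m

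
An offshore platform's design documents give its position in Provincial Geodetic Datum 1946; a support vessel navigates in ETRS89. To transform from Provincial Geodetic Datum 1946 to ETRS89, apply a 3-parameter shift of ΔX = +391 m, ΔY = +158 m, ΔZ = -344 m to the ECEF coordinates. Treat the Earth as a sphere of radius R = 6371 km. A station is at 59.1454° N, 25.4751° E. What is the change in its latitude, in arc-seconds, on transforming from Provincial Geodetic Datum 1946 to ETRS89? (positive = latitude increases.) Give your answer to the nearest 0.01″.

Δφ = -17.41″

sin φ = 0.858472, cos φ = 0.512861, sin λ = 0.430119, cos λ = 0.902772.
North component: ΔN = −sin φ cos λ·ΔX − sin φ sin λ·ΔY + cos φ·ΔZ = −(0.858472)(0.902772)(391) − (0.858472)(0.430119)(158) + (0.512861)(-344) = -537.79 m.
1° of latitude spans πR/180 = 111195 m, so Δφ = -537.79 / 111195 × 3600 = -17.411″.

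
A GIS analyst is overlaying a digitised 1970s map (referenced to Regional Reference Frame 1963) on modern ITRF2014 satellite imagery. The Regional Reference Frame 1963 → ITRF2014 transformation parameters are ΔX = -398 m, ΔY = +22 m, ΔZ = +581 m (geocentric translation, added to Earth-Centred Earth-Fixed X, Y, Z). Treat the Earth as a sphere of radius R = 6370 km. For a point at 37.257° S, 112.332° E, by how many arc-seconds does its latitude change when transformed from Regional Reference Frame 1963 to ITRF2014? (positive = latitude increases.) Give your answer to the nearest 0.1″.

sin φ = -0.605391, cos φ = 0.795928, sin λ = 0.924998, cos λ = -0.379973.
North component: ΔN = −sin φ cos λ·ΔX − sin φ sin λ·ΔY + cos φ·ΔZ = −(-0.605391)(-0.379973)(-398) − (-0.605391)(0.924998)(22) + (0.795928)(581) = 566.31 m.
1° of latitude spans πR/180 = 111177 m, so Δφ = 566.31 / 111177 × 3600 = 18.337″.

Δφ = 18.3″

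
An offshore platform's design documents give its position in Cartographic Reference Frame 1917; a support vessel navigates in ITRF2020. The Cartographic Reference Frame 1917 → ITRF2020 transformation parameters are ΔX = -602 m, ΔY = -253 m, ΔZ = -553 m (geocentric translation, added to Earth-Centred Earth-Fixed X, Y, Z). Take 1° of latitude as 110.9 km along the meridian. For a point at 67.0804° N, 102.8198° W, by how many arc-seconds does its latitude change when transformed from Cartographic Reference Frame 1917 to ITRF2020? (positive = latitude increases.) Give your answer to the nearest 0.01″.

sin φ = 0.921052, cos φ = 0.389439, sin λ = -0.975073, cos λ = -0.221885.
North component: ΔN = −sin φ cos λ·ΔX − sin φ sin λ·ΔY + cos φ·ΔZ = −(0.921052)(-0.221885)(-602) − (0.921052)(-0.975073)(-253) + (0.389439)(-553) = -565.61 m.
1° of latitude spans 110900 m, so Δφ = -565.61 / 110900 × 3600 = -18.361″.

Δφ = -18.36″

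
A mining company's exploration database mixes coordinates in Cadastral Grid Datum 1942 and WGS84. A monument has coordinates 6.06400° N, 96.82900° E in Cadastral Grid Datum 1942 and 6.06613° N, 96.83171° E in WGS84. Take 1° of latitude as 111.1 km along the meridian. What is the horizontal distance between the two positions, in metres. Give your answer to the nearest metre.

Δφ = 6.06613° − 6.06400° = +0.00213°; Δλ = 96.83171° − 96.82900° = +0.00271°.
ΔN = Δφ × 111100 = 236.6 m; ΔE = Δλ × 111100 × cos(6.06400°) = +0.00271 × 111100 × 0.994405 = 299.4 m.
Distance = √(ΔE² + ΔN²) = √(299.4² + 236.6²) = 381.6 m.

382 m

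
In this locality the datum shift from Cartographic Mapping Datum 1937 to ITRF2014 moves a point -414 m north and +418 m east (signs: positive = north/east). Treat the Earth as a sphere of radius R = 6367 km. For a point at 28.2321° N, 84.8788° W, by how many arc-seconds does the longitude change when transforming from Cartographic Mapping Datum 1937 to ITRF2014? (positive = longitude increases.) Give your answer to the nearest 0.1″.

At latitude 28.2321°, cos φ = 0.881039.
One radian of longitude at latitude φ spans R cos φ, so Δλ = ΔE / (R cos φ) = 418.0 / (6367000 × 0.881039) = 7.4515e-05 rad = 15.370″.

Δλ = 15.4″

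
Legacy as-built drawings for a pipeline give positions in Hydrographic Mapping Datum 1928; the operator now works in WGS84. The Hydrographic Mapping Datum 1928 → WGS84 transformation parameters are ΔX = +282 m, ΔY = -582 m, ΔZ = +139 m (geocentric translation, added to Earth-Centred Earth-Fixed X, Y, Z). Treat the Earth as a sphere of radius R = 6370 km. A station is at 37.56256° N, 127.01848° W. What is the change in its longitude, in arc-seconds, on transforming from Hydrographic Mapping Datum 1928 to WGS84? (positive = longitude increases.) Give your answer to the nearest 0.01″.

sin φ = 0.609627, cos φ = 0.792688, sin λ = -0.798441, cos λ = -0.602073.
East component: ΔE = −sin λ·ΔX + cos λ·ΔY = −(-0.798441)(282) + (-0.602073)(-582) = 575.57 m.
1° of latitude spans πR/180 = 111177 m; at latitude φ, 1° of longitude spans that × cos φ = 88129.1 m, so Δλ = 575.57 / 88129.1 × 3600 = 23.511″.

Δλ = 23.51″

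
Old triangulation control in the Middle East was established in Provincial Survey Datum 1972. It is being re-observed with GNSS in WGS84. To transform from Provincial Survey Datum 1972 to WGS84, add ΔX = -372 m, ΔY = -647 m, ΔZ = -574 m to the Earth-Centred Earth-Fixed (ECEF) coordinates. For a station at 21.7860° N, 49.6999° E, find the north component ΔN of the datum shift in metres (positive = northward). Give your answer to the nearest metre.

The local north axis is (−sin φ cos λ, −sin φ sin λ, cos φ), giving ΔN = 89.299 + 183.138 − 533.003 = -260.57 m.

ΔN = -261 m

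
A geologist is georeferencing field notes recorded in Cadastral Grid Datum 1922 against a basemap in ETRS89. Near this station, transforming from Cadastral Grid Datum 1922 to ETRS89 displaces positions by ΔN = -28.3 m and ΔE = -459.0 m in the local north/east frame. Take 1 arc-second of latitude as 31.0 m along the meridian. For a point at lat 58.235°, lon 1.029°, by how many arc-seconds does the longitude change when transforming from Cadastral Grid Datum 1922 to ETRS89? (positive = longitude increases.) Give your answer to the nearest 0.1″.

At latitude 58.235°, cos φ = 0.526437.
1″ of longitude at this latitude = 31.00 × cos φ = 16.3195 m, so Δλ = -459.0 / 16.3195 = -28.126″.

Δλ = -28.1″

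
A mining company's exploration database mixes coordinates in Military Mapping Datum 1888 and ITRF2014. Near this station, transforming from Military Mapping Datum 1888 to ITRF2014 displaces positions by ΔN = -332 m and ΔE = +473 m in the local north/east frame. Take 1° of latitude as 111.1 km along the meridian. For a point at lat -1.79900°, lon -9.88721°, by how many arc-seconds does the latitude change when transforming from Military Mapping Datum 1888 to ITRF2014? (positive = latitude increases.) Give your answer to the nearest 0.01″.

Δφ = -10.76″

1° of latitude = 111.1 km, so Δφ = -332.0 / 111100 = -0.0029883° = -10.758″.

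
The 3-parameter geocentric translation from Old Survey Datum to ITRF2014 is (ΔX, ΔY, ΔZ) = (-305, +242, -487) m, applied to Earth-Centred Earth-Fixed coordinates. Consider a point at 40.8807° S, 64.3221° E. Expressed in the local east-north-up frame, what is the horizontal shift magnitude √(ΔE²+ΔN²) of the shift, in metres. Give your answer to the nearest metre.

At φ = -40.8807°, λ = 64.3221°: sin φ = -0.654486, cos φ = 0.756074, sin λ = 0.901244, cos λ = 0.433311.
ΔE = −sin λ·ΔX + cos λ·ΔY = −(0.901244)·(-305) + (0.433311)·(242) = 379.74 m.
ΔN = −sin φ cos λ·ΔX − sin φ sin λ·ΔY + cos φ·ΔZ = −(-0.654486)(0.433311)(-305) − (-0.654486)(0.901244)(242) + (0.756074)(-487) = -311.96 m.
Horizontal magnitude = √(ΔE² + ΔN²) = √(379.74² + (-311.96)²) = 491.45 m.

491 m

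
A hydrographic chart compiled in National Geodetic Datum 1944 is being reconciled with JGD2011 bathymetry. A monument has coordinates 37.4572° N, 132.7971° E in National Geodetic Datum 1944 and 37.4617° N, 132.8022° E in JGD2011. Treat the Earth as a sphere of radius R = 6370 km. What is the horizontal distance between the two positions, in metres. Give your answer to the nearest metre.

Δφ = 37.4617° − 37.4572° = +0.0045°; Δλ = 132.8022° − 132.7971° = +0.0051°.
1° along a meridian = πR/180 = 111177 m.
ΔN = Δφ × 111177 = 500.3 m; ΔE = Δλ × 111177 × cos(37.4572°) = +0.0051 × 111177 × 0.793808 = 450.1 m.
Distance = √(ΔE² + ΔN²) = √(450.1² + 500.3²) = 673.0 m.

673 m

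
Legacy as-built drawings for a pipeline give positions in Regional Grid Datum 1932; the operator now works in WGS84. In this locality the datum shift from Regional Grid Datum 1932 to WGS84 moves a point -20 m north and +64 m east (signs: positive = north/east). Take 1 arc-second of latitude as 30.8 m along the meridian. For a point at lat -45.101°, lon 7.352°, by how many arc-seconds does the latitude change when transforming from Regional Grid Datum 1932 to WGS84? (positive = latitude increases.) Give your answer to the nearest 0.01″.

Δφ = -0.65″

1″ of latitude = 30.80 m, so Δφ = -20.0 / 30.80 = -0.649″.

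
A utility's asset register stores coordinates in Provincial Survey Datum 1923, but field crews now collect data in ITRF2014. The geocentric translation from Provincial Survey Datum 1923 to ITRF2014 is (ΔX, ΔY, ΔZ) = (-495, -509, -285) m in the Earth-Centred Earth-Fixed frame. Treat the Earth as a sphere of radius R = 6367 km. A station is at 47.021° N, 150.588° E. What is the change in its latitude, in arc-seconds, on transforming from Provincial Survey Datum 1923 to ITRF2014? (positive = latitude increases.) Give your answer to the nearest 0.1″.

sin φ = 0.731604, cos φ = 0.681730, sin λ = 0.491086, cos λ = -0.871111.
North component: ΔN = −sin φ cos λ·ΔX − sin φ sin λ·ΔY + cos φ·ΔZ = −(0.731604)(-0.871111)(-495) − (0.731604)(0.491086)(-509) + (0.681730)(-285) = -326.89 m.
1° of latitude spans πR/180 = 111125 m, so Δφ = -326.89 / 111125 × 3600 = -10.590″.

Δφ = -10.6″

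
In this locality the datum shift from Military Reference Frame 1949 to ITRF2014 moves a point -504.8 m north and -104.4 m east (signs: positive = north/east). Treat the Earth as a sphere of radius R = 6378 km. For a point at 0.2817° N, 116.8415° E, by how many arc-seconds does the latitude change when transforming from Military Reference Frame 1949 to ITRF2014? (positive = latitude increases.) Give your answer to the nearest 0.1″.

On a sphere of radius R, 1 rad of latitude = R, so Δφ = ΔN / R = -504.8 / 6378000 = -7.9147e-05 rad = -16.325″.

Δφ = -16.3″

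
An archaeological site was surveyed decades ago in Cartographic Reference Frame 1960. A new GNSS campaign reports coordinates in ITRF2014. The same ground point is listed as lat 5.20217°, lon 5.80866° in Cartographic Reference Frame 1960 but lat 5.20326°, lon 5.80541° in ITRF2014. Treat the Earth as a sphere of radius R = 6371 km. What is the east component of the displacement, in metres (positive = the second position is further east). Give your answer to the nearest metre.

Δφ = 5.20326° − 5.20217° = +0.00109°; Δλ = 5.80541° − 5.80866° = -0.00325°.
1° along a meridian = πR/180 = 111195 m.
ΔN = Δφ × 111195 = 121.2 m; ΔE = Δλ × 111195 × cos(5.20217°) = -0.00325 × 111195 × 0.995881 = -359.9 m.

ΔE = -360 m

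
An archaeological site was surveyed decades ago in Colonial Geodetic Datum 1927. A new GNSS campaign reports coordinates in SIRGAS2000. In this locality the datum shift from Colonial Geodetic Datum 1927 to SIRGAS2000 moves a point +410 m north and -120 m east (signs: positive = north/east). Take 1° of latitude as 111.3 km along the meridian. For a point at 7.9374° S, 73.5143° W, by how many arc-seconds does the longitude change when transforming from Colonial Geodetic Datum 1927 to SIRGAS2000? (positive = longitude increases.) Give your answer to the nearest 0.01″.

Δλ = -3.92″

At latitude -7.9374°, cos φ = 0.990420.
1° of longitude at this latitude = 111.3 × cos φ = 110.23 km, so Δλ = -120.0 / 110233.7 = -0.0010886° = -3.919″.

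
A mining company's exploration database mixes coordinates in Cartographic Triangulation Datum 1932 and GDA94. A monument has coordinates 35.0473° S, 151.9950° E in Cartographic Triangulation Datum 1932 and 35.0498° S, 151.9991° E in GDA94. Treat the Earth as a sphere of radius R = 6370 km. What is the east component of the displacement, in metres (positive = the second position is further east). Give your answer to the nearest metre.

ΔE = 373 m

Δφ = -35.0498° − -35.0473° = -0.0025°; Δλ = 151.9991° − 151.9950° = +0.0041°.
1° along a meridian = πR/180 = 111177 m.
ΔN = Δφ × 111177 = -277.9 m; ΔE = Δλ × 111177 × cos(-35.0473°) = +0.0041 × 111177 × 0.818678 = 373.2 m.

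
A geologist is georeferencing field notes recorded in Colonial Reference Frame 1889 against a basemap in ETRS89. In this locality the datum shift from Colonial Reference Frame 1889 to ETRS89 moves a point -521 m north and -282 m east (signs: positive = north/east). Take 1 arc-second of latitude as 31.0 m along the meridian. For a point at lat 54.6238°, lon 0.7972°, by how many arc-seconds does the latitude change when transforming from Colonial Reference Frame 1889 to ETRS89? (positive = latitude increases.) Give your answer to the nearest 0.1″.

Δφ = -16.8″

1″ of latitude = 31.00 m, so Δφ = -521.0 / 31.00 = -16.806″.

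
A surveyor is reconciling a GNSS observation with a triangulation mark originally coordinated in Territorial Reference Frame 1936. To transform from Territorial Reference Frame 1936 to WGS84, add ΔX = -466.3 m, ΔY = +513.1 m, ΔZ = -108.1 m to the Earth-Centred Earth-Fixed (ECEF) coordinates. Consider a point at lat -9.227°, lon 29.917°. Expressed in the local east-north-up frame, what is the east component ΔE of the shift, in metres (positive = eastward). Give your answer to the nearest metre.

ΔE = 677 m

The local east axis at (φ, λ) is (−sin λ, cos λ, 0), so ΔE = −sin(29.917°)·(-466.3) + cos(29.917°)·513.1 = 677.29 m.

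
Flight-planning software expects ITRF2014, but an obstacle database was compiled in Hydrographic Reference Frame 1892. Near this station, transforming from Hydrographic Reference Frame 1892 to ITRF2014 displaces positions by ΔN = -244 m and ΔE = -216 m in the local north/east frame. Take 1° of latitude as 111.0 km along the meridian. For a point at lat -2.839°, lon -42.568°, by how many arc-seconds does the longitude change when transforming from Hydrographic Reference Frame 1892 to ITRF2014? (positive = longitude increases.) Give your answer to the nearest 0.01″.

Δλ = -7.01″

At latitude -2.839°, cos φ = 0.998773.
1° of longitude at this latitude = 111.0 × cos φ = 110.86 km, so Δλ = -216.0 / 110863.8 = -0.0019483° = -7.014″.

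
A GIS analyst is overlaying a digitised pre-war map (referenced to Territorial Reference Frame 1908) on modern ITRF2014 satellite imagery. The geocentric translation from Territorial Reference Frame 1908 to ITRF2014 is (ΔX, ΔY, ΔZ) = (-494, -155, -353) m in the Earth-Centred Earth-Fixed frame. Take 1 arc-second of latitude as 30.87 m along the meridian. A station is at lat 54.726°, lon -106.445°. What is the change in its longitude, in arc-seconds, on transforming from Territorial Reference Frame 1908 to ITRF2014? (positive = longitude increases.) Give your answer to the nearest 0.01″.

sin φ = 0.816400, cos φ = 0.577487, sin λ = -0.959092, cos λ = -0.283095.
East component: ΔE = −sin λ·ΔX + cos λ·ΔY = −(-0.959092)(-494) + (-0.283095)(-155) = -429.91 m.
1° of latitude spans 3600 × 30.87 = 111132 m; at latitude φ, 1° of longitude spans that × cos φ = 64177.3 m, so Δλ = -429.91 / 64177.3 × 3600 = -24.116″.

Δλ = -24.12″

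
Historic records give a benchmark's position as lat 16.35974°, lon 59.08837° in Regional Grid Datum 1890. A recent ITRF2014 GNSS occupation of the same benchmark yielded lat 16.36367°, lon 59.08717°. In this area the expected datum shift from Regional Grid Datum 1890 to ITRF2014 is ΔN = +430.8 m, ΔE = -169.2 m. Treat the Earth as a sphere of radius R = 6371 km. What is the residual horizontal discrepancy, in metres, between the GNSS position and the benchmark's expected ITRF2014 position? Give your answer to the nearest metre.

Observed coordinate differences: Δφ = +0.00393°, Δλ = -0.00120°.
Converting to metres (1° lat = 111195 m, cos φ = 0.959512): observed ΔN = 437.0 m, observed ΔE = -128.0 m.
Subtracting the expected shift leaves a residual of 437.0 − (430.8) = 6.2 m north and -128.0 − (-169.2) = 41.2 m east.
Residual distance = √(6.2² + 41.2²) = 41.6 m.

42 m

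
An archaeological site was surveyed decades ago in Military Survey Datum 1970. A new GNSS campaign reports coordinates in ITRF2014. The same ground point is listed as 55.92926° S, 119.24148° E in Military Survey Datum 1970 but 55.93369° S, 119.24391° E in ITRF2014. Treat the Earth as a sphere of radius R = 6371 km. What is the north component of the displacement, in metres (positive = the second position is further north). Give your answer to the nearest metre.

ΔN = -493 m

Δφ = -55.93369° − -55.92926° = -0.00443°; Δλ = 119.24391° − 119.24148° = +0.00243°.
1° along a meridian = πR/180 = 111195 m.
ΔN = Δφ × 111195 = -492.6 m; ΔE = Δλ × 111195 × cos(-55.92926°) = +0.00243 × 111195 × 0.560216 = 151.4 m.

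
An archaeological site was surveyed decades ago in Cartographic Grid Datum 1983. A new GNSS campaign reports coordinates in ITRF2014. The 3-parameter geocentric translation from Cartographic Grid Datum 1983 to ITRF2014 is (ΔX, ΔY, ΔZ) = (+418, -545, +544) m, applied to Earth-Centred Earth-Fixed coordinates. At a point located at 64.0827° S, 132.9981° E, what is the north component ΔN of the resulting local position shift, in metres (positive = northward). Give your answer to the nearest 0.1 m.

At φ = -64.0827°, λ = 132.9981°: sin φ = -0.899426, cos φ = 0.437073, sin λ = 0.731376, cos λ = -0.681974.
ΔN = −sin φ cos λ·ΔX − sin φ sin λ·ΔY + cos φ·ΔZ = −(-0.899426)(-0.681974)(418) − (-0.899426)(0.731376)(-545) + (0.437073)(544) = -377.14 m.

ΔN = -377.1 m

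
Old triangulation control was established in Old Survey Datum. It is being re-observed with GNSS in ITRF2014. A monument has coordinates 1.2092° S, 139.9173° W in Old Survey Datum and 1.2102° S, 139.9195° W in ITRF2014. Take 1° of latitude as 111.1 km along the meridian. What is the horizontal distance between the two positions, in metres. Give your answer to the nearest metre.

Δφ = -1.2102° − -1.2092° = -0.0010°; Δλ = -139.9195° − -139.9173° = -0.0022°.
ΔN = Δφ × 111100 = -111.1 m; ΔE = Δλ × 111100 × cos(-1.2092°) = -0.0022 × 111100 × 0.999777 = -244.4 m.
Distance = √(ΔE² + ΔN²) = √((-244.4)² + (-111.1)²) = 268.4 m.

268 m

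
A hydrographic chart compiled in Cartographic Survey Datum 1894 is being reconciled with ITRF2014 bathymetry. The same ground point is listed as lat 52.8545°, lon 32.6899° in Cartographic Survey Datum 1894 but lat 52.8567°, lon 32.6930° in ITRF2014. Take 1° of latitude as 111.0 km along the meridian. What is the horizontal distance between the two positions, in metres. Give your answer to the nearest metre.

Δφ = 52.8567° − 52.8545° = +0.0022°; Δλ = 32.6930° − 32.6899° = +0.0031°.
ΔN = Δφ × 111000 = 244.2 m; ΔE = Δλ × 111000 × cos(52.8545°) = +0.0031 × 111000 × 0.603841 = 207.8 m.
Distance = √(ΔE² + ΔN²) = √(207.8² + 244.2²) = 320.6 m.

321 m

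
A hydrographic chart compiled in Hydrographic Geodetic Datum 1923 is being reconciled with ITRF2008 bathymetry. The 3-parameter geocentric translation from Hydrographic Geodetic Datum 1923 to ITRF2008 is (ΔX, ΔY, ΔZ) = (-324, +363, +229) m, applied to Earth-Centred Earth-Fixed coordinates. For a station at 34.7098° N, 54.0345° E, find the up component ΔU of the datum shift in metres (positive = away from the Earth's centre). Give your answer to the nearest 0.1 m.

At φ = 34.7098°, λ = 54.0345°: sin φ = 0.569420, cos φ = 0.822047, sin λ = 0.809371, cos λ = 0.587298.
ΔU = cos φ cos λ·ΔX + cos φ sin λ·ΔY + sin φ·ΔZ = (0.822047)(0.587298)(-324) + (0.822047)(0.809371)(363) + (0.569420)(229) = 215.49 m.

ΔU = 215.5 m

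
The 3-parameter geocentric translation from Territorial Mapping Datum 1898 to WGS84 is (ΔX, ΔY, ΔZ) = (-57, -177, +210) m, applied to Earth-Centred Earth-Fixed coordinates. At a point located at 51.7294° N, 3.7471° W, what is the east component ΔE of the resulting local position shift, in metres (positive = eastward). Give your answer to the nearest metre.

ΔE = -180 m

The local east axis at (φ, λ) is (−sin λ, cos λ, 0), so ΔE = −sin(-3.7471°)·(-57) + cos(-3.7471°)·(-177) = -180.35 m.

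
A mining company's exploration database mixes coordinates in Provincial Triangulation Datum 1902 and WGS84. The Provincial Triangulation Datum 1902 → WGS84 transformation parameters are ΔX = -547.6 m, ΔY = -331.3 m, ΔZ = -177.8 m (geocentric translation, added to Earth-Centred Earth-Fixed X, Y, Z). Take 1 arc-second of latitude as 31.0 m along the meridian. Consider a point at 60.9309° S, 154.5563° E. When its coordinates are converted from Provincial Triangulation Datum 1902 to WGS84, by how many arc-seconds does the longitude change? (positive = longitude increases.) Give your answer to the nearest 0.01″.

Δλ = 35.48″

sin φ = -0.874034, cos φ = 0.485864, sin λ = 0.429624, cos λ = -0.903008.
East component: ΔE = −sin λ·ΔX + cos λ·ΔY = −(0.429624)(-547.6) + (-0.903008)(-331.3) = 534.43 m.
1° of latitude spans 3600 × 31.00 = 111600 m; at latitude φ, 1° of longitude spans that × cos φ = 54222.4 m, so Δλ = 534.43 / 54222.4 × 3600 = 35.482″.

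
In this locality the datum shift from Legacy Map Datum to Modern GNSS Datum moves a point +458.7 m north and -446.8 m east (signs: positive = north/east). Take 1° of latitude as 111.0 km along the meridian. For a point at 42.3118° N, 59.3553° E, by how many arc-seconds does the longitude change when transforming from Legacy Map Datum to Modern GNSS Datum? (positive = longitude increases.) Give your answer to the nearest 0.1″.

At latitude 42.3118°, cos φ = 0.739492.
1° of longitude at this latitude = 111.0 × cos φ = 82.08 km, so Δλ = -446.8 / 82083.7 = -0.0054432° = -19.596″.

Δλ = -19.6″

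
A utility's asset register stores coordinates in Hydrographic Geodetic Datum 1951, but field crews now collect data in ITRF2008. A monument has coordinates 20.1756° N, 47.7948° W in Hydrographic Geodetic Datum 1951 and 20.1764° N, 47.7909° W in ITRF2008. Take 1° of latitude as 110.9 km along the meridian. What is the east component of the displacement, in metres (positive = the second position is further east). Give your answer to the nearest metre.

ΔE = 406 m

Δφ = 20.1764° − 20.1756° = +0.0008°; Δλ = -47.7909° − -47.7948° = +0.0039°.
ΔN = Δφ × 110900 = 88.7 m; ΔE = Δλ × 110900 × cos(20.1756°) = +0.0039 × 110900 × 0.938640 = 406.0 m.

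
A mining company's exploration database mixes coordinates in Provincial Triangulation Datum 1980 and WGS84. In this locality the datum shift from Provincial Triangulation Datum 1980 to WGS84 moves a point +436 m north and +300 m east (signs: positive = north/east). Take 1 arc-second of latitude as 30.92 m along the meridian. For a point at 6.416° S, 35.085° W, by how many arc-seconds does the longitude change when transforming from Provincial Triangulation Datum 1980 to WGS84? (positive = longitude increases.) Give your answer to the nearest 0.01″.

At latitude -6.416°, cos φ = 0.993737.
1″ of longitude at this latitude = 30.92 × cos φ = 30.7263 m, so Δλ = 300.0 / 30.7263 = 9.764″.

Δλ = 9.76″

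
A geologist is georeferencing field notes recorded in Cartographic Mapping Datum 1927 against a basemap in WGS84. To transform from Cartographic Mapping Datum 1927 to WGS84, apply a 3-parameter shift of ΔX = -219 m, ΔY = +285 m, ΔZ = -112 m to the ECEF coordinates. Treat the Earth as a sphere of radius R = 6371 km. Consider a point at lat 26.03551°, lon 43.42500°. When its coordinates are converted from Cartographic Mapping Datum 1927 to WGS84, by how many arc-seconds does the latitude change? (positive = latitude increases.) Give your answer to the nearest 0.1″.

sin φ = 0.438928, cos φ = 0.898522, sin λ = 0.687404, cos λ = 0.726275.
North component: ΔN = −sin φ cos λ·ΔX − sin φ sin λ·ΔY + cos φ·ΔZ = −(0.438928)(0.726275)(-219) − (0.438928)(0.687404)(285) + (0.898522)(-112) = -116.81 m.
1° of latitude spans πR/180 = 111195 m, so Δφ = -116.81 / 111195 × 3600 = -3.782″.

Δφ = -3.8″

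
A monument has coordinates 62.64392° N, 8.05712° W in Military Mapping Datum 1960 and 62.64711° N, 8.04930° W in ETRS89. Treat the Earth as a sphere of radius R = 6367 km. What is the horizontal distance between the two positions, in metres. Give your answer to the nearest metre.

Δφ = 62.64711° − 62.64392° = +0.00319°; Δλ = -8.04930° − -8.05712° = +0.00782°.
1° along a meridian = πR/180 = 111125 m.
ΔN = Δφ × 111125 = 354.5 m; ΔE = Δλ × 111125 × cos(62.64392°) = +0.00782 × 111125 × 0.459519 = 399.3 m.
Distance = √(ΔE² + ΔN²) = √(399.3² + 354.5²) = 534.0 m.

534 m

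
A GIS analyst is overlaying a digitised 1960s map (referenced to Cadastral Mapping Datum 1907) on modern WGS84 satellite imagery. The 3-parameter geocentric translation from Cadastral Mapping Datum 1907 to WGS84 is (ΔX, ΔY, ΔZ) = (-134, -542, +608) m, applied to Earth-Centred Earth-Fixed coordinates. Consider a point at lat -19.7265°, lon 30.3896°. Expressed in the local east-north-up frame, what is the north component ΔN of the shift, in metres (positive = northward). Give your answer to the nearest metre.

ΔN = 441 m

At φ = -19.7265°, λ = 30.3896°: sin φ = -0.337531, cos φ = 0.941315, sin λ = 0.505877, cos λ = 0.862606.
ΔN = −sin φ cos λ·ΔX − sin φ sin λ·ΔY + cos φ·ΔZ = −(-0.337531)(0.862606)(-134) − (-0.337531)(0.505877)(-542) + (0.941315)(608) = 440.76 m.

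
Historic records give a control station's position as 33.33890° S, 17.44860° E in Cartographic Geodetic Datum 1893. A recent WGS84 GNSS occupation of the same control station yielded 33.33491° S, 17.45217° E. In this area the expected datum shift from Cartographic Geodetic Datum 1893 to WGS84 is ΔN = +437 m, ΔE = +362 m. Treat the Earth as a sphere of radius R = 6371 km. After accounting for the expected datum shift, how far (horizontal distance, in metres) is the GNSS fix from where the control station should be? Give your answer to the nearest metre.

Observed coordinate differences: Δφ = +0.00399°, Δλ = +0.00357°.
Converting to metres (1° lat = 111195 m, cos φ = 0.835434): observed ΔN = 443.7 m, observed ΔE = 331.6 m.
Subtracting the expected shift leaves a residual of 443.7 − (437) = 6.7 m north and 331.6 − (362) = -30.4 m east.
Residual distance = √(6.7² + (-30.4)²) = 31.1 m.

31 m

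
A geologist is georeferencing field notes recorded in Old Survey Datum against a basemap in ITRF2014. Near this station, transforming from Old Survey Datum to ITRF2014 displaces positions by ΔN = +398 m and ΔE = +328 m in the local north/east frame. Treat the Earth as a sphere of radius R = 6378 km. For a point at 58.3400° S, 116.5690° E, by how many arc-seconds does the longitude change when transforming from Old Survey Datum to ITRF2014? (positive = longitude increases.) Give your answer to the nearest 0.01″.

At latitude -58.3400°, cos φ = 0.524878.
One radian of longitude at latitude φ spans R cos φ, so Δλ = ΔE / (R cos φ) = 328.0 / (6378000 × 0.524878) = 9.7979e-05 rad = 20.210″.

Δλ = 20.21″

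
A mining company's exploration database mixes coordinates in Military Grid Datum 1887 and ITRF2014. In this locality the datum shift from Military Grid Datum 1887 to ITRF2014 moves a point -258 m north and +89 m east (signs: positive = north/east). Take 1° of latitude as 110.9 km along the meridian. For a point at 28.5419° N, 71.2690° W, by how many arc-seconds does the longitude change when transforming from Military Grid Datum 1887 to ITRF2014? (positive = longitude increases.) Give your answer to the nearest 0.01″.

At latitude 28.5419°, cos φ = 0.878468.
1° of longitude at this latitude = 110.9 × cos φ = 97.42 km, so Δλ = 89.0 / 97422.1 = 0.0009136° = 3.289″.

Δλ = 3.29″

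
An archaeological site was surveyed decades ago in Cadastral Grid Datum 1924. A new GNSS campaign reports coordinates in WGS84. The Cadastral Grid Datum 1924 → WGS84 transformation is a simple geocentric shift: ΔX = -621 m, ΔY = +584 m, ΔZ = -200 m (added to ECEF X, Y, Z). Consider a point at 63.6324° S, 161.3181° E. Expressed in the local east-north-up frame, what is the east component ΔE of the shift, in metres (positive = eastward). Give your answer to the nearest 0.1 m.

ΔE = -354.3 m

The local east axis at (φ, λ) is (−sin λ, cos λ, 0), so ΔE = −sin(161.3181°)·(-621) + cos(161.3181°)·584 = -354.32 m.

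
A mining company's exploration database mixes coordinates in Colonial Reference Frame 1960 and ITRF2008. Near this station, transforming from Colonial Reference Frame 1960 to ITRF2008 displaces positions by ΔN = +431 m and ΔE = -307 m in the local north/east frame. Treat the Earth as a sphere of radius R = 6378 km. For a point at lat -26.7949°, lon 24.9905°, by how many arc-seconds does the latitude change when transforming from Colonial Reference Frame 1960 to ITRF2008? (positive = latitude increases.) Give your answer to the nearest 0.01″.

Δφ = 13.94″

On a sphere of radius R, 1 rad of latitude = R, so Δφ = ΔN / R = 431.0 / 6378000 = 6.7576e-05 rad = 13.939″.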